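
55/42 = 1.31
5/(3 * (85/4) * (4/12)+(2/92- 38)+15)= -460/159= -2.89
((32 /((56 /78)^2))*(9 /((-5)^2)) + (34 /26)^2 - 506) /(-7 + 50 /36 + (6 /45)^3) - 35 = 15966047345 /313510379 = 50.93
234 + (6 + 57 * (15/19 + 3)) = 456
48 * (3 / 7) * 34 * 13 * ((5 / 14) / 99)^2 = 44200 / 373527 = 0.12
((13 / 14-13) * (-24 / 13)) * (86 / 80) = 1677 / 70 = 23.96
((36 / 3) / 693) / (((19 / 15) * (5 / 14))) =8 / 209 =0.04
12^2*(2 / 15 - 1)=-624 / 5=-124.80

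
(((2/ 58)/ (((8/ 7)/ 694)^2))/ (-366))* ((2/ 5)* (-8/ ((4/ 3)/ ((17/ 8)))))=100300697/ 566080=177.18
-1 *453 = -453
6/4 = 3/2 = 1.50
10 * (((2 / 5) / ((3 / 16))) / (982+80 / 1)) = 32 / 1593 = 0.02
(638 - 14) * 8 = 4992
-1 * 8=-8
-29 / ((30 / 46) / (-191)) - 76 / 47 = 5986519 / 705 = 8491.52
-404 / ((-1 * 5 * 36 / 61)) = 6161 / 45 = 136.91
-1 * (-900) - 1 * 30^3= -26100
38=38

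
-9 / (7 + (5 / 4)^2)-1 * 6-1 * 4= -1514 / 137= -11.05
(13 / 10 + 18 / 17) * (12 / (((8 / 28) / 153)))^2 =487020114 / 5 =97404022.80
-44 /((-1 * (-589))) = -44 /589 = -0.07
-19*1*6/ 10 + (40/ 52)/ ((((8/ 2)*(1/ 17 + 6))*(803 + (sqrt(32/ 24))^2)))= -368333523/ 32310070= -11.40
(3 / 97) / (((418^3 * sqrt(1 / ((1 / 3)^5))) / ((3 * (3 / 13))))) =sqrt(3) / 92096670952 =0.00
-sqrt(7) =-2.65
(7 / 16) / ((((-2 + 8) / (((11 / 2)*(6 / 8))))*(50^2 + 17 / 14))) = 539 / 4482176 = 0.00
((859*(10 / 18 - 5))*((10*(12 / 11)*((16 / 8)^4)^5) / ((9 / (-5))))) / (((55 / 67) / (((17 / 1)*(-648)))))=-39395627787878400 / 121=-325583700726267.77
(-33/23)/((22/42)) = -63/23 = -2.74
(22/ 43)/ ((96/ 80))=55/ 129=0.43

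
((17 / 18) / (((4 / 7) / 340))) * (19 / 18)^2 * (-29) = -105893935 / 5832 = -18157.40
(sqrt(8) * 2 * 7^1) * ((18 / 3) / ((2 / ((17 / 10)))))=714 * sqrt(2) / 5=201.95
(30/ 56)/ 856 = 15/ 23968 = 0.00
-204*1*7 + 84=-1344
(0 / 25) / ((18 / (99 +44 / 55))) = 0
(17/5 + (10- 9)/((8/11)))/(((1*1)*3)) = 191/120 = 1.59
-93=-93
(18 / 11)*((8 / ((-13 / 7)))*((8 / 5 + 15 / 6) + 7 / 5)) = -504 / 13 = -38.77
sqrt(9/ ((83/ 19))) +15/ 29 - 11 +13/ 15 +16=3* sqrt(1577)/ 83 +2777/ 435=7.82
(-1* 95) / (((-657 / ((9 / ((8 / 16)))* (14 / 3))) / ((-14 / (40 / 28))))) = -26068 / 219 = -119.03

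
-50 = -50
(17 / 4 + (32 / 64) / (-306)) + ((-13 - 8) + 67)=7688 / 153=50.25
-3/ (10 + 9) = -3/ 19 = -0.16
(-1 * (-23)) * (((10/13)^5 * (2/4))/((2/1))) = 575000/371293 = 1.55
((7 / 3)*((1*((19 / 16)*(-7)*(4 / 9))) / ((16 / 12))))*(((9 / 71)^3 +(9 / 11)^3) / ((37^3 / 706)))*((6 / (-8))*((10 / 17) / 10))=0.00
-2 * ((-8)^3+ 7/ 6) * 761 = 2332465/ 3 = 777488.33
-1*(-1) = 1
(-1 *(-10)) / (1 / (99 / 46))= 495 / 23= 21.52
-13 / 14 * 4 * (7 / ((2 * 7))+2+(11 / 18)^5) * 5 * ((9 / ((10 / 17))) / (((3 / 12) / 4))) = -154225513 / 13122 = -11753.20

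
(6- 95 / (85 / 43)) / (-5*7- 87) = 0.34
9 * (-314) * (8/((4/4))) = -22608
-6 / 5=-1.20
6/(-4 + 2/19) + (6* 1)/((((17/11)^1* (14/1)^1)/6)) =543/4403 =0.12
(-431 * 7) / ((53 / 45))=-135765 / 53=-2561.60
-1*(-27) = 27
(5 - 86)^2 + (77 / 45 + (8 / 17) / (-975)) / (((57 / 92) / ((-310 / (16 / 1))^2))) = 13781547331 / 1813968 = 7597.46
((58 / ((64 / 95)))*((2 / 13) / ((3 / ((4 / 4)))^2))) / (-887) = -2755 / 1660464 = -0.00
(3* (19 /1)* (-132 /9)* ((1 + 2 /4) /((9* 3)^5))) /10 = -0.00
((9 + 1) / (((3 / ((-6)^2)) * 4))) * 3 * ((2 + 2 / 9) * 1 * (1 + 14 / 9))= 4600 / 9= 511.11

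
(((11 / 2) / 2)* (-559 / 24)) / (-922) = 6149 / 88512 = 0.07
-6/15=-2/5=-0.40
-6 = -6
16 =16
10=10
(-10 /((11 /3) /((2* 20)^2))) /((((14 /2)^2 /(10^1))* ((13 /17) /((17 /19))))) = -138720000 /133133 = -1041.97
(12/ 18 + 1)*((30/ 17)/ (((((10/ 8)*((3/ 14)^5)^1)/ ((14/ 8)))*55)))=7529536/ 45441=165.70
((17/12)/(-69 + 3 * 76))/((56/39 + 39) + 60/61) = 13481/62669532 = 0.00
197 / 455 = 0.43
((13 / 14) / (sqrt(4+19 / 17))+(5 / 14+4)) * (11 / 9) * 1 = 143 * sqrt(1479) / 10962+671 / 126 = 5.83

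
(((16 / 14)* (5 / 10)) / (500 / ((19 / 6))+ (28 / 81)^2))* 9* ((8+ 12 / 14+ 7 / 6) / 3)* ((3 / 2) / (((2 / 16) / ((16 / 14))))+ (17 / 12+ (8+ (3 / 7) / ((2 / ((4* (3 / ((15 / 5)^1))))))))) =1137097845 / 435895376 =2.61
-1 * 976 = -976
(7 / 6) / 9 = 7 / 54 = 0.13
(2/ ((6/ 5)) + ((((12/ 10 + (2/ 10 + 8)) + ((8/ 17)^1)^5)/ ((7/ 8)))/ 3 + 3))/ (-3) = -410302294/ 149084985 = -2.75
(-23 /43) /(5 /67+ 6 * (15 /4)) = -3082 /130075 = -0.02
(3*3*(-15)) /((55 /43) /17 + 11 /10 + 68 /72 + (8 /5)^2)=-22204125 /769691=-28.85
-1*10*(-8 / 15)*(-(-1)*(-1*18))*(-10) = 960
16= 16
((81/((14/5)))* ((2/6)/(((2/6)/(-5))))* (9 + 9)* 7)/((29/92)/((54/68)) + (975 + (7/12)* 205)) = -45270900/2719931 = -16.64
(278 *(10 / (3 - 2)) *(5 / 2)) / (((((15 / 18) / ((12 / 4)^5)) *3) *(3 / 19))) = 4278420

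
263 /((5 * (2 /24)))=3156 /5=631.20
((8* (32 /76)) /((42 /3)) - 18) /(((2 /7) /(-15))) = 17715 /19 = 932.37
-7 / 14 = -1 / 2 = -0.50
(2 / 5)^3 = 8 / 125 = 0.06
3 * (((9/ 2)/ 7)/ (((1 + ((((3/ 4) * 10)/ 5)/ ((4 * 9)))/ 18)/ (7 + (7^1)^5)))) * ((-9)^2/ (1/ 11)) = 12481541424/ 433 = 28825730.77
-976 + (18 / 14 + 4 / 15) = -102317 / 105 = -974.45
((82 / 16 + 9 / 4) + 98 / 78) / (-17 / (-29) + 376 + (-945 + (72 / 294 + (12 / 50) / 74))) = -3539746525 / 233005074744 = -0.02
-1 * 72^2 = -5184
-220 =-220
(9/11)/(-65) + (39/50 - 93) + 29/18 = -2915746/32175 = -90.62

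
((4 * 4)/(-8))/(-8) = 1/4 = 0.25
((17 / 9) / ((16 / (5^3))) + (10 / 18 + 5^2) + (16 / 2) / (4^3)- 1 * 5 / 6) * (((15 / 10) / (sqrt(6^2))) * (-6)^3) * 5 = -85545 / 8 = -10693.12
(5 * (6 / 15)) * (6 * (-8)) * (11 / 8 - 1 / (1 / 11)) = 924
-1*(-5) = 5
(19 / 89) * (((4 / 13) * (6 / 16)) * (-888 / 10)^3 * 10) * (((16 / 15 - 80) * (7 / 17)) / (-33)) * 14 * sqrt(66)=-64321925197824 * sqrt(66) / 27044875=-19321730.66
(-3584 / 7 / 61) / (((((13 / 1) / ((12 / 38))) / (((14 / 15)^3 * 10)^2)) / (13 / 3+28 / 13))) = -7802767802368 / 89243724375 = -87.43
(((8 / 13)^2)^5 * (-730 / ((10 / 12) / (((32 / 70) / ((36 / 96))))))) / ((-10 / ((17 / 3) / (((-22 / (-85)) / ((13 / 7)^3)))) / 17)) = 49292343223779328 / 24858766237305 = 1982.90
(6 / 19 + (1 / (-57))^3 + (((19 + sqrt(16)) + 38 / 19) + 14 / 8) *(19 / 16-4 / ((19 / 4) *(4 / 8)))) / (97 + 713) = -30747899 / 1920081024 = -0.02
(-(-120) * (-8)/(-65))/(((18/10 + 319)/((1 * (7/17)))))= 1680/88621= 0.02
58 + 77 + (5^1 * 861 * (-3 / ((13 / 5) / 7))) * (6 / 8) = -1349055 / 52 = -25943.37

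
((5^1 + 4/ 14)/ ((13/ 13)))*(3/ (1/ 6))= 666/ 7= 95.14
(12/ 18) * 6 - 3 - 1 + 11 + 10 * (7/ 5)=25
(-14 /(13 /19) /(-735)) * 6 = 76 /455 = 0.17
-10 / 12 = -0.83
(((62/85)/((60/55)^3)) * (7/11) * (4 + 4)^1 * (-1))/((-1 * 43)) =26257/394740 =0.07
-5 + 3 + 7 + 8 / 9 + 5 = 98 / 9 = 10.89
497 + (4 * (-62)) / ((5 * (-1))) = 2733 / 5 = 546.60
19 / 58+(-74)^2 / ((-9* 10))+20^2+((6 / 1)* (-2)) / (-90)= 886399 / 2610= 339.62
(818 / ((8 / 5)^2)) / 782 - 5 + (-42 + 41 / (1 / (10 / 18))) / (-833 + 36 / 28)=-4.57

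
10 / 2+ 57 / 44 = 277 / 44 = 6.30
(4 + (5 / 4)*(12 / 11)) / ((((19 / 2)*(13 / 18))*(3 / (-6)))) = -4248 / 2717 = -1.56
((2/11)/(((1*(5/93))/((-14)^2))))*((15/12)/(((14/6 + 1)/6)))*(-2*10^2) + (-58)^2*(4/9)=-29381344/99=-296781.25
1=1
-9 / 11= -0.82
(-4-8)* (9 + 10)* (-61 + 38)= 5244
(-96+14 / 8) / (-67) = 377 / 268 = 1.41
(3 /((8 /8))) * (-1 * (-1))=3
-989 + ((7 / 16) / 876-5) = -13931897 / 14016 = -994.00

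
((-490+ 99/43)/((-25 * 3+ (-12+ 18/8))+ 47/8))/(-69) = -167768/1872177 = -0.09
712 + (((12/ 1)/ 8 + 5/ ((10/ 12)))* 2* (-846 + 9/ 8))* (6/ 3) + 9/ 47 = -4631203/ 188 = -24634.06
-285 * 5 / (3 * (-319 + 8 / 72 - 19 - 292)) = 4275 / 5669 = 0.75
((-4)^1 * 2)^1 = -8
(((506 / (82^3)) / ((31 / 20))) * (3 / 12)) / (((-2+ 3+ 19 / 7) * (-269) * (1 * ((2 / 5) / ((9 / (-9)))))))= 0.00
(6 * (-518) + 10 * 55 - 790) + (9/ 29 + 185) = -91718/ 29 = -3162.69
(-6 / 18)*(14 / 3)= -1.56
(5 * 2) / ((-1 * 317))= -10 / 317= -0.03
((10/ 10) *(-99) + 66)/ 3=-11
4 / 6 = 2 / 3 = 0.67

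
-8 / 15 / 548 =-0.00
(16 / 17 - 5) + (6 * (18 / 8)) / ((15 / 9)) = 687 / 170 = 4.04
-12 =-12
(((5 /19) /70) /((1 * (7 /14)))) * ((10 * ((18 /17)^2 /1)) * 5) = 16200 /38437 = 0.42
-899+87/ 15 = -4466/ 5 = -893.20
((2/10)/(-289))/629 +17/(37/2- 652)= -30904037/1151582635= -0.03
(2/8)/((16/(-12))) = -3/16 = -0.19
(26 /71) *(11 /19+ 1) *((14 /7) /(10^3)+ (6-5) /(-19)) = -18759 /640775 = -0.03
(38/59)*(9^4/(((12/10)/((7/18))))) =161595/118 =1369.45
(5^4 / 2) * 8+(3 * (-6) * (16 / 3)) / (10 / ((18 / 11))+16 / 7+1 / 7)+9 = 671897 / 269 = 2497.76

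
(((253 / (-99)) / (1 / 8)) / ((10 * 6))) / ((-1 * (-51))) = -0.01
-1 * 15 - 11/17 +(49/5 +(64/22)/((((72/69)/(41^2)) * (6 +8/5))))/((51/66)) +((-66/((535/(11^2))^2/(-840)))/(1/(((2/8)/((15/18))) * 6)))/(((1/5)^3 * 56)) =676137412214/55470405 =12189.16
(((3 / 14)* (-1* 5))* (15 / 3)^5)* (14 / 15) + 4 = -3121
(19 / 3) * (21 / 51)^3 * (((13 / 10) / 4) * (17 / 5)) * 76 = 1609699 / 43350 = 37.13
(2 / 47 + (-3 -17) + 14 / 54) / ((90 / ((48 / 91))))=-28568 / 247455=-0.12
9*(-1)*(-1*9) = 81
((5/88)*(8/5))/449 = 1/4939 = 0.00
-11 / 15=-0.73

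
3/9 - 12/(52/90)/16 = -301/312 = -0.96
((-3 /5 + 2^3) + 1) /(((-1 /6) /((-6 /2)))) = 756 /5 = 151.20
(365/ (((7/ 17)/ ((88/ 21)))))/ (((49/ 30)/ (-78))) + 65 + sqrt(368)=-425755135/ 2401 + 4 * sqrt(23)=-177304.90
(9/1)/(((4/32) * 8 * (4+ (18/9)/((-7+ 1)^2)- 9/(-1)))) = 162/235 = 0.69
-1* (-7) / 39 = 7 / 39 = 0.18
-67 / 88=-0.76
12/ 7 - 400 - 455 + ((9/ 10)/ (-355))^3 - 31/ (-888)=-14830397400103529/ 17381052937500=-853.25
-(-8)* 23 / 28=46 / 7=6.57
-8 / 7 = -1.14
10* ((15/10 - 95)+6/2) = -905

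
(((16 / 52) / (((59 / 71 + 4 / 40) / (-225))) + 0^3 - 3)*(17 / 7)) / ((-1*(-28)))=-11301243 / 1684228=-6.71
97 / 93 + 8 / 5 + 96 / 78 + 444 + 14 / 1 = 461.87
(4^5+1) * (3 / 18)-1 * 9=971 / 6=161.83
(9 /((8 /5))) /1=45 /8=5.62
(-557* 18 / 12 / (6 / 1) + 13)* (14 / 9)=-3535 / 18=-196.39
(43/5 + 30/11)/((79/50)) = 6230/869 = 7.17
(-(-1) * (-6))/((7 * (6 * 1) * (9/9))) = -1/7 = -0.14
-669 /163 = -4.10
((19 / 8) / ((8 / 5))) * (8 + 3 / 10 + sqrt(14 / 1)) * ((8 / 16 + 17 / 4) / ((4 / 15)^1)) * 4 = 27075 * sqrt(14) / 256 + 449445 / 512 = 1273.55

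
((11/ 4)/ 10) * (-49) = -539/ 40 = -13.48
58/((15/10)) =116/3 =38.67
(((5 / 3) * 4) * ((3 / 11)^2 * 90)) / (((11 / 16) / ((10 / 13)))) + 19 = 1192757 / 17303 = 68.93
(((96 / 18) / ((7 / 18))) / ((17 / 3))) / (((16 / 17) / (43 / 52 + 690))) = 323307 / 182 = 1776.41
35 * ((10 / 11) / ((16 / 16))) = 350 / 11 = 31.82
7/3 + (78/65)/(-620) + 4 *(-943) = -17528959/4650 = -3769.67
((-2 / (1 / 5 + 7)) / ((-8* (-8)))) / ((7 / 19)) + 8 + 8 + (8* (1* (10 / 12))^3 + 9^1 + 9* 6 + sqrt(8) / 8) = sqrt(2) / 4 + 2022883 / 24192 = 83.97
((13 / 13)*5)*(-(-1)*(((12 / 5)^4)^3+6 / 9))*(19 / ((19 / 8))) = 213990317008144 / 146484375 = 1460840.56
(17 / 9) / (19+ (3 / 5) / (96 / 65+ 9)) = 3859 / 38934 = 0.10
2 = 2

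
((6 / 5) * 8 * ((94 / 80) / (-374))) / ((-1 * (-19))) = -141 / 88825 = -0.00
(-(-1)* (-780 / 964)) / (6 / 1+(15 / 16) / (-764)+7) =-2383680 / 38294177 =-0.06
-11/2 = -5.50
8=8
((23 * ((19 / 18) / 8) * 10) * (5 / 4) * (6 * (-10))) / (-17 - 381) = 54625 / 9552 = 5.72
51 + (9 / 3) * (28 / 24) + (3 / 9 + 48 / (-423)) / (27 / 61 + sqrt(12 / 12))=54.65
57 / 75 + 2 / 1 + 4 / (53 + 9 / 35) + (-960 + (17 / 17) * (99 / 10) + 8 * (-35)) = -7148818 / 5825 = -1227.26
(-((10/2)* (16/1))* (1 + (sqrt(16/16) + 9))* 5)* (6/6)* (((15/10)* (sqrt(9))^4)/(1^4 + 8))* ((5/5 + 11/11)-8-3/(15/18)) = 570240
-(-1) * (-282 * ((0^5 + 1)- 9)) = 2256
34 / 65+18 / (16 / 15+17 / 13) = 243892 / 30095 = 8.10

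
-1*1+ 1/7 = -6/7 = -0.86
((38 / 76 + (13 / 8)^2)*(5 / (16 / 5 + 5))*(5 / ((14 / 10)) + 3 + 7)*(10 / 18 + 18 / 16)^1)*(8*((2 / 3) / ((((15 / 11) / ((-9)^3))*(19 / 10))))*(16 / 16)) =-300972375 / 4592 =-65542.76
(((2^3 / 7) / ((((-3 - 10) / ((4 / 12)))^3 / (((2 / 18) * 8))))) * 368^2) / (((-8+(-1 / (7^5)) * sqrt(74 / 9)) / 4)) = 5596003199352832 / 4825770994889325 - 41619587072 * sqrt(74) / 14477312984667975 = 1.16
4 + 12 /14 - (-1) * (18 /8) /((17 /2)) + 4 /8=669 /119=5.62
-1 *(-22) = 22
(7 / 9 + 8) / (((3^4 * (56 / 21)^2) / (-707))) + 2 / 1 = -8.77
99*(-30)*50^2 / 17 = -7425000 / 17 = -436764.71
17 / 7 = 2.43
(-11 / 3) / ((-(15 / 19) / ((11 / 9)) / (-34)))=-78166 / 405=-193.00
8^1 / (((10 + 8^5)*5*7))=4 / 573615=0.00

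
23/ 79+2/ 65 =1653/ 5135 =0.32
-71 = -71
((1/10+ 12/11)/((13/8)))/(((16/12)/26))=786/55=14.29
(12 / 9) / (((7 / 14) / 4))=32 / 3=10.67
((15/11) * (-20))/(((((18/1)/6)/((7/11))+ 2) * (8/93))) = -48825/1034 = -47.22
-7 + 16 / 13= -5.77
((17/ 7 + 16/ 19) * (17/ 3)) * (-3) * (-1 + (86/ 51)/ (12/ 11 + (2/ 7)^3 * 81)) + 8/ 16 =9211949/ 373863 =24.64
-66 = -66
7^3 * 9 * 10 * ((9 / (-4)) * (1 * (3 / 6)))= -138915 / 4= -34728.75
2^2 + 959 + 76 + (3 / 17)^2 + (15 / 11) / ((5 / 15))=3316085 / 3179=1043.12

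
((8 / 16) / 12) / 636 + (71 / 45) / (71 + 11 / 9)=543497 / 24804000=0.02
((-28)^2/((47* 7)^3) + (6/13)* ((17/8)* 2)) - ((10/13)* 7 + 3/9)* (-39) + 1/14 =2126087602/9447893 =225.03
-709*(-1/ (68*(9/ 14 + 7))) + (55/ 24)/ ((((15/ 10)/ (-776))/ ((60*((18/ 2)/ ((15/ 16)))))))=-2484312477/ 3638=-682878.64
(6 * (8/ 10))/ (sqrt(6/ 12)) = 24 * sqrt(2)/ 5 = 6.79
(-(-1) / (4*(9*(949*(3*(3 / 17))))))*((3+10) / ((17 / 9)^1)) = 1 / 2628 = 0.00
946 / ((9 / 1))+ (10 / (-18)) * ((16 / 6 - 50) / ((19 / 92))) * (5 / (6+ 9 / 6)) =292406 / 1539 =190.00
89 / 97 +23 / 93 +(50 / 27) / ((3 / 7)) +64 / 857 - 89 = -17416903241 / 208736919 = -83.44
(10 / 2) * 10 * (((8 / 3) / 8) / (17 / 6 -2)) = 20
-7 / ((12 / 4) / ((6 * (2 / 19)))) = -1.47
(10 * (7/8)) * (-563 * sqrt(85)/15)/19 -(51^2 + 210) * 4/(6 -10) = 2811 -3941 * sqrt(85)/228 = 2651.64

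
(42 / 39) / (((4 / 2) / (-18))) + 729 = 9351 / 13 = 719.31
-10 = -10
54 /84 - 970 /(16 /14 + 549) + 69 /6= 279805 /26957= 10.38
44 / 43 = 1.02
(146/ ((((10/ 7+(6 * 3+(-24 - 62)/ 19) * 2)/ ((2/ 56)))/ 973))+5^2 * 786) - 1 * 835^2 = -5112986549/ 7548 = -677396.20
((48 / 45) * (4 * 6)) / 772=32 / 965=0.03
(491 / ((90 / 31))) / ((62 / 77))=37807 / 180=210.04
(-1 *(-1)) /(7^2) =1 /49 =0.02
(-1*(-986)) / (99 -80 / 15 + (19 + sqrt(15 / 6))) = 1999608 / 228443 -8874*sqrt(10) / 228443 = 8.63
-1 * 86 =-86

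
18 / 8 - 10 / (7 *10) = 59 / 28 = 2.11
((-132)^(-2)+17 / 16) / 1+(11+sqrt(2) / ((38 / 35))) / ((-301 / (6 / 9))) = 2722469 / 2622312- 5 * sqrt(2) / 2451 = 1.04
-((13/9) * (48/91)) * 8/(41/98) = -1792/123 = -14.57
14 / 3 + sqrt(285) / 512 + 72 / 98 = sqrt(285) / 512 + 794 / 147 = 5.43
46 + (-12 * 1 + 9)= 43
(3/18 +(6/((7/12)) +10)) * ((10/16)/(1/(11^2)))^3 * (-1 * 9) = -79612735.37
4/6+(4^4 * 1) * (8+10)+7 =13847/3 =4615.67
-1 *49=-49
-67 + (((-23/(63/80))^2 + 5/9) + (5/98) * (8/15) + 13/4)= 12539557/15876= 789.84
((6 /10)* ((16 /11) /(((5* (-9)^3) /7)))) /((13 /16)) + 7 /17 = 6050611 /14768325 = 0.41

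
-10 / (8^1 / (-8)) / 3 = 10 / 3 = 3.33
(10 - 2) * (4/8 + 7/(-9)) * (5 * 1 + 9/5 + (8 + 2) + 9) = -172/3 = -57.33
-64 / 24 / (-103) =8 / 309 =0.03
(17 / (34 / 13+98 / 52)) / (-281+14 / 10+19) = -170 / 11727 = -0.01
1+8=9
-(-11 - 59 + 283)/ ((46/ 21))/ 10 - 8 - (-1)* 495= 477.28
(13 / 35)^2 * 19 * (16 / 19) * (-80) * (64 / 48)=-173056 / 735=-235.45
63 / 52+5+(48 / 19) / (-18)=17995 / 2964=6.07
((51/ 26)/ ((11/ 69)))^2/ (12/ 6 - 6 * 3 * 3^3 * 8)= -12383361/ 317859256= -0.04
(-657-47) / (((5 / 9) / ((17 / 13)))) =-107712 / 65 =-1657.11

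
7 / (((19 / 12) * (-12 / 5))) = -35 / 19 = -1.84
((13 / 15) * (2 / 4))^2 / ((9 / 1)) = 169 / 8100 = 0.02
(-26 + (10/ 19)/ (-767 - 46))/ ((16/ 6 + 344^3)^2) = -37653/ 2399750745565019450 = -0.00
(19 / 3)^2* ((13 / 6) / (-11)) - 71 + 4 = -44491 / 594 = -74.90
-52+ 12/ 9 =-50.67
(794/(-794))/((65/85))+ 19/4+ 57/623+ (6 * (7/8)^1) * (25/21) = 9.78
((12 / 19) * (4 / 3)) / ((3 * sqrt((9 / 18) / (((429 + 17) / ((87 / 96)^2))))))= 1024 * sqrt(223) / 1653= 9.25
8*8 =64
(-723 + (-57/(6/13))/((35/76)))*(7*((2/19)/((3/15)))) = -69382/19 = -3651.68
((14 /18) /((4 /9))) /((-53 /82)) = -287 /106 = -2.71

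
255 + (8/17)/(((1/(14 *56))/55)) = 349295/17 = 20546.76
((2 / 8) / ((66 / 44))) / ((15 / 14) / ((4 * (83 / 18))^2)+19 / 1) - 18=-395687102 / 21993333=-17.99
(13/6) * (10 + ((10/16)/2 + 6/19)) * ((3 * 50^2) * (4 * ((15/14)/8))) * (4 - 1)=1181334375/4256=277569.17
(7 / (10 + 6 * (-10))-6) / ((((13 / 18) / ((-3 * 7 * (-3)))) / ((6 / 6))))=-174069 / 325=-535.60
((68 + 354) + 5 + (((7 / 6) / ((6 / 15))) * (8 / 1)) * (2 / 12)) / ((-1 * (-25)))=17.24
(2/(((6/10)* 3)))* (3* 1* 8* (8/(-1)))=-640/3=-213.33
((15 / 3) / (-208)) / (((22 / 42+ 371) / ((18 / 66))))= -315 / 17850976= -0.00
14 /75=0.19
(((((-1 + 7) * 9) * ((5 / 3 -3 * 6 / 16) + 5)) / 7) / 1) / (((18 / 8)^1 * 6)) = 19 / 6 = 3.17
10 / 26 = 5 / 13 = 0.38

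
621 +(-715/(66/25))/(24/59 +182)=40003337/64572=619.52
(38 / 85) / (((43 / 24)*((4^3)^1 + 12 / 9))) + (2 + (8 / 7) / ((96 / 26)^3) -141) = -344071824059 / 2475809280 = -138.97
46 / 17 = 2.71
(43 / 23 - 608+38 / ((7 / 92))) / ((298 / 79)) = -1357141 / 47978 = -28.29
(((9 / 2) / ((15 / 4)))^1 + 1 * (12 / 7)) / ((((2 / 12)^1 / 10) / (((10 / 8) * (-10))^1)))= -15300 / 7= -2185.71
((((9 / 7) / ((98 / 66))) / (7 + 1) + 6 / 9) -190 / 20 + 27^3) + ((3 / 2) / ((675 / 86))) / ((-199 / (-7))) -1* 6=2416496218019 / 122862600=19668.28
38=38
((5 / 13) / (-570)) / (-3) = 1 / 4446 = 0.00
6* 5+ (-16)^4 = 65566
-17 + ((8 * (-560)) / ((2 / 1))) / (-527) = -12.75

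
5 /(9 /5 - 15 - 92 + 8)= -25 /486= -0.05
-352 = -352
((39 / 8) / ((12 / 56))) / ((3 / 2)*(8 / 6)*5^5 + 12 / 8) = 91 / 25006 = 0.00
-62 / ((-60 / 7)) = 217 / 30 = 7.23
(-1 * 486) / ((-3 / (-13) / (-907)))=1910142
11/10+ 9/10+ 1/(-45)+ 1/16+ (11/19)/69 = 644593/314640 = 2.05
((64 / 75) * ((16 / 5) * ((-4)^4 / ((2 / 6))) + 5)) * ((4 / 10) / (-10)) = -788032 / 9375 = -84.06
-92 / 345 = -4 / 15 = -0.27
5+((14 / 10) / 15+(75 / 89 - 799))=-5293702 / 6675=-793.06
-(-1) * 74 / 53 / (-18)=-37 / 477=-0.08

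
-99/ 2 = -49.50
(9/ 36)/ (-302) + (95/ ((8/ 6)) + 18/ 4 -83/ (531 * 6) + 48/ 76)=2791721455/ 36562536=76.35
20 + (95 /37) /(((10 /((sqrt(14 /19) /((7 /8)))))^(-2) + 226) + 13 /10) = 1119222410 /55929533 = 20.01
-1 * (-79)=79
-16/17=-0.94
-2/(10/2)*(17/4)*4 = -34/5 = -6.80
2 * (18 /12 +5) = 13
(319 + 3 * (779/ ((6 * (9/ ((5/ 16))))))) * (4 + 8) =95767/ 24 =3990.29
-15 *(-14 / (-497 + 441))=-15 / 4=-3.75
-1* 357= -357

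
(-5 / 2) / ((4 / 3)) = -15 / 8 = -1.88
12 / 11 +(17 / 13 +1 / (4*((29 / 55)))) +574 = 9569165 / 16588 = 576.87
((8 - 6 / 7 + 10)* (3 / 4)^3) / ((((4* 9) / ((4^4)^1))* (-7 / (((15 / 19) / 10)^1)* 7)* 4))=-135 / 6517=-0.02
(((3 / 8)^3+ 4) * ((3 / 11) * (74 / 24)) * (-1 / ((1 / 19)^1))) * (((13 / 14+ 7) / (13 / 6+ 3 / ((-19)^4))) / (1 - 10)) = 7033792526825 / 267167143936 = 26.33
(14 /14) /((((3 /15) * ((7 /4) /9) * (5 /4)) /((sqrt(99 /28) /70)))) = 108 * sqrt(77) /1715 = 0.55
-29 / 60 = -0.48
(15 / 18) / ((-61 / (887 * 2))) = -4435 / 183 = -24.23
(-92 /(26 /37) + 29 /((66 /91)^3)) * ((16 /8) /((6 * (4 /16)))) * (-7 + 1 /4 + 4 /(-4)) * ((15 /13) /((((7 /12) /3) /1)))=31809398375 /9447438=3366.99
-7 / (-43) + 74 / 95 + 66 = 66.94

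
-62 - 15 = -77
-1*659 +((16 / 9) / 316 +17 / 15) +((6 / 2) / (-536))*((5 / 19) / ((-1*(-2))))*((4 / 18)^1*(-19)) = -1253535131 / 1905480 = -657.86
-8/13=-0.62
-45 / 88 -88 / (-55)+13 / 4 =1909 / 440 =4.34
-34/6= -17/3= -5.67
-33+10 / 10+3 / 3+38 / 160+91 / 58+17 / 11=-705579 / 25520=-27.65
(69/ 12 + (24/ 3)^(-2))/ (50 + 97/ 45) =16605/ 150208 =0.11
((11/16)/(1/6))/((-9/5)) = -55/24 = -2.29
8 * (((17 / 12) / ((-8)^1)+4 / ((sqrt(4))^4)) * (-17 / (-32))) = 119 / 384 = 0.31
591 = 591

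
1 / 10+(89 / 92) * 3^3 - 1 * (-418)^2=-174697.78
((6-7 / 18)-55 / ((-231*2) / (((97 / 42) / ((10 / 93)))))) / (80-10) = 28817 / 246960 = 0.12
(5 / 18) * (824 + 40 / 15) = 6200 / 27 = 229.63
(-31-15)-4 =-50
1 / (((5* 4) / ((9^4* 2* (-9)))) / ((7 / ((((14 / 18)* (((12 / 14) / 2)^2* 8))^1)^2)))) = -20253807 / 640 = -31646.57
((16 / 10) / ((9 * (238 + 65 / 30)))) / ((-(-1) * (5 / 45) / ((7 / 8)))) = 42 / 7205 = 0.01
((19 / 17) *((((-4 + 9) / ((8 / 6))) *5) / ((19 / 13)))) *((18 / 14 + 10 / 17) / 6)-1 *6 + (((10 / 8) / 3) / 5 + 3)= 75815 / 48552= 1.56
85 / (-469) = -85 / 469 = -0.18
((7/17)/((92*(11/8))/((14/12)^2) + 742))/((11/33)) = 0.00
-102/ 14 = -51/ 7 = -7.29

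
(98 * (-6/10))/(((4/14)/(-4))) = 4116/5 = 823.20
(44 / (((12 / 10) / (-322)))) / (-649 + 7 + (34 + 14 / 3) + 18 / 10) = 25300 / 1289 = 19.63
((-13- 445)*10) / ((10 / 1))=-458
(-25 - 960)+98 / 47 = -46197 / 47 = -982.91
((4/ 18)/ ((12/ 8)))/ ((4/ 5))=0.19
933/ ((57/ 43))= 13373/ 19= 703.84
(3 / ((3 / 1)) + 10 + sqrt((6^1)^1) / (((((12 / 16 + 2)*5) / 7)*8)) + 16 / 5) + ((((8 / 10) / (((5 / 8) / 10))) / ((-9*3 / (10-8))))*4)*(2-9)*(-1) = -12.19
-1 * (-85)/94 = 85/94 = 0.90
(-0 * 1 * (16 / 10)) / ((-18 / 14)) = 0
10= 10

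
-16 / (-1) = 16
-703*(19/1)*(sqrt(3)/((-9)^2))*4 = -53428*sqrt(3)/81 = -1142.47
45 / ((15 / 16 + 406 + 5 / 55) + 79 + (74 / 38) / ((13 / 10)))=1956240 / 21193747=0.09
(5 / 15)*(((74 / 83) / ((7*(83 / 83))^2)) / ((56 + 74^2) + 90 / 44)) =1628 / 1485459549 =0.00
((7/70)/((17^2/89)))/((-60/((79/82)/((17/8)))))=-0.00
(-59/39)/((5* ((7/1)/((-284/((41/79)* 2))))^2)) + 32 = -430.26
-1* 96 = -96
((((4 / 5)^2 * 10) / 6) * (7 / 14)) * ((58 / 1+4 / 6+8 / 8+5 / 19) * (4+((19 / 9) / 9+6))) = 22654912 / 69255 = 327.12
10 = 10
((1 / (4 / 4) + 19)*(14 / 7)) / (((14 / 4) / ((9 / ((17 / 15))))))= 90.76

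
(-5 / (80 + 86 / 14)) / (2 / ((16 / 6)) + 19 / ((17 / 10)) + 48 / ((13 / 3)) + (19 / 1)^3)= -0.00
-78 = -78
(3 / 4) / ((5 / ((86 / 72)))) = 43 / 240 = 0.18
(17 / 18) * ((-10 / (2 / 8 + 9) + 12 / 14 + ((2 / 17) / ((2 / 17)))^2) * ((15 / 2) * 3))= 17085 / 1036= 16.49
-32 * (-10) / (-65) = -4.92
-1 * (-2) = 2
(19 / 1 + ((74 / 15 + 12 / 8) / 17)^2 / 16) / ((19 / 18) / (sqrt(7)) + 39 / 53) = 10301477160429 / 281552932400 - 4222054334779 *sqrt(7) / 563105864800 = 16.75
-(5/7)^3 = -125/343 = -0.36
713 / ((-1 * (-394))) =713 / 394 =1.81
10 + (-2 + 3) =11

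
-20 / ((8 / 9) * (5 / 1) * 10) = -0.45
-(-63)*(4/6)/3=14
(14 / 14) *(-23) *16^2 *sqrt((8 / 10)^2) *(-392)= 9232384 / 5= 1846476.80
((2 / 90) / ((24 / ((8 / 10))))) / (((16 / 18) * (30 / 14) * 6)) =7 / 108000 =0.00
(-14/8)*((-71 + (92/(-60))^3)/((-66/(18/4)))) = -110159/12375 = -8.90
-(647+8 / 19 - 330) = -6031 / 19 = -317.42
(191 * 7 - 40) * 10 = 12970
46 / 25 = 1.84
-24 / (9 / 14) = -112 / 3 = -37.33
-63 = -63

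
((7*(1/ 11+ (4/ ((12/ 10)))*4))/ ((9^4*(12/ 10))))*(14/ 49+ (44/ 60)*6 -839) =-12936043/ 1299078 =-9.96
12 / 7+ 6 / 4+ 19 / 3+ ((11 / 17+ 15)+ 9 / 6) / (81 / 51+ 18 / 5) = 5668 / 441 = 12.85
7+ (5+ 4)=16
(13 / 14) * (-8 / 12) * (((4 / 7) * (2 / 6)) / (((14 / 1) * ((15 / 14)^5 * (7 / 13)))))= -75712 / 6834375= -0.01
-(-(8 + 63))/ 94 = 71/ 94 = 0.76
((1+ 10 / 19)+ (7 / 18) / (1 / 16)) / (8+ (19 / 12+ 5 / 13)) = 0.78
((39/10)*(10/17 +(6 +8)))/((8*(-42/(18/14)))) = -3627/16660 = -0.22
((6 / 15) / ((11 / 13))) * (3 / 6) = 13 / 55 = 0.24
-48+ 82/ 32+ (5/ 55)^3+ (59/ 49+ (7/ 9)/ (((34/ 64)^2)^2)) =-27036330111757/ 784390478256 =-34.47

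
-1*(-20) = 20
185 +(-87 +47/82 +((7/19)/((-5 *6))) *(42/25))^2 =290455474285949/37927562500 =7658.16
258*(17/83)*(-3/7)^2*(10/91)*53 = 20921220/370097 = 56.53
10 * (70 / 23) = 30.43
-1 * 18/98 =-9/49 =-0.18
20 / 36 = 5 / 9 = 0.56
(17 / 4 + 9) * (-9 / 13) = -477 / 52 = -9.17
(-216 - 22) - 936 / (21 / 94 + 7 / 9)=-993442 / 847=-1172.89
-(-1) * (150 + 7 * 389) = 2873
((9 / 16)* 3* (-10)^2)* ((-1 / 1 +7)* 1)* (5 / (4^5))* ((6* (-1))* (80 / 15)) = -10125 / 64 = -158.20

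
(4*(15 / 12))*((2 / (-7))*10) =-100 / 7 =-14.29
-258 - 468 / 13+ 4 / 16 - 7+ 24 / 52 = -15615 / 52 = -300.29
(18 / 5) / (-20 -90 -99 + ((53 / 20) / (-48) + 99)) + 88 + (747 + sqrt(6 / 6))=835.97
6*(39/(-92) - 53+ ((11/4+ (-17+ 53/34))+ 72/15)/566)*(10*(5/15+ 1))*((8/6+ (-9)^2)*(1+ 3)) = -467368181384/331959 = -1407909.35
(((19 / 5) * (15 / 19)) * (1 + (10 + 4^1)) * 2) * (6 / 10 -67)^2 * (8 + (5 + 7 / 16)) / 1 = 5332086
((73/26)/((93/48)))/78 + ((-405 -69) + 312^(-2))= -110024357/232128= -473.98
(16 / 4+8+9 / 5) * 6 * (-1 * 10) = -828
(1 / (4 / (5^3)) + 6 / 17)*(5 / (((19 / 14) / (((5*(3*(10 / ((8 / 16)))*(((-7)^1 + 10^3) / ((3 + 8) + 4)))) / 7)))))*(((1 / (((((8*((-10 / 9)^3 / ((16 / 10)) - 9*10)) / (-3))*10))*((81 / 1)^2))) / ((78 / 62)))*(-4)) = -22050889 / 333744918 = -0.07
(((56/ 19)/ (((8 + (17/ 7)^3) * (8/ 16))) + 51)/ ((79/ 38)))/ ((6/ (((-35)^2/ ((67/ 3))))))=9136110025/ 40528501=225.42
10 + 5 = 15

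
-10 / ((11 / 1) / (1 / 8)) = -5 / 44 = -0.11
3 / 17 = 0.18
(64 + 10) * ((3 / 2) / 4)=111 / 4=27.75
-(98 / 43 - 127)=5363 / 43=124.72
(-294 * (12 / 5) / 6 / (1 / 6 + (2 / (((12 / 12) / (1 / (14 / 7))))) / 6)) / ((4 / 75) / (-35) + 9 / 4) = -3704400 / 23609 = -156.91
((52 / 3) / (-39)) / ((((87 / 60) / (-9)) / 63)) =5040 / 29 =173.79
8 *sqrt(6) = 19.60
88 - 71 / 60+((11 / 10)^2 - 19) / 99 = 142951 / 1650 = 86.64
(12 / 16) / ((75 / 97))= 97 / 100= 0.97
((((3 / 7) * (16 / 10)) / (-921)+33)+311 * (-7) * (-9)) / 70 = 105440681 / 376075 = 280.37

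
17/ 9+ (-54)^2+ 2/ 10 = 131314/ 45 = 2918.09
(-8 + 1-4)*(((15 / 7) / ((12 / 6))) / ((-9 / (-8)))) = -220 / 21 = -10.48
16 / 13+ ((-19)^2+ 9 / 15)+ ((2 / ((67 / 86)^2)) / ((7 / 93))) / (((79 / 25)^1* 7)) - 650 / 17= 6270721050082 / 19201495495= 326.57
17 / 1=17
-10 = -10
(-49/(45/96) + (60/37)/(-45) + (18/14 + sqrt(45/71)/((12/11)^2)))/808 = -401257/3139080 + 121*sqrt(355)/2753664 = -0.13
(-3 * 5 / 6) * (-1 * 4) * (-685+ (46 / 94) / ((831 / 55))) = -267527800 / 39057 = -6849.68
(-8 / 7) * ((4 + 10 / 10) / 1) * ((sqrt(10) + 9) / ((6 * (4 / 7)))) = -15 - 5 * sqrt(10) / 3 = -20.27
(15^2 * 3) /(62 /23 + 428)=5175 /3302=1.57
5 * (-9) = -45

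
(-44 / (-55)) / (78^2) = 1 / 7605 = 0.00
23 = 23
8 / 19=0.42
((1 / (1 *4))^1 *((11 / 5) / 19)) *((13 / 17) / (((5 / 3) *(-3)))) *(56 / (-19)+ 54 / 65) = 14377 / 1534250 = 0.01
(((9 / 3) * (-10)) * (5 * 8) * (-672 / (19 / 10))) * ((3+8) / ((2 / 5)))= 221760000 / 19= 11671578.95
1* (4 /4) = 1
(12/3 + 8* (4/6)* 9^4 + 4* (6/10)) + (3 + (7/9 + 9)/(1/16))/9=14181527/405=35016.12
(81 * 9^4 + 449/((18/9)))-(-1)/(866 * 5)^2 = 9968143292951/18748900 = 531665.50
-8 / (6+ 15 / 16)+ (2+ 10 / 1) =1204 / 111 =10.85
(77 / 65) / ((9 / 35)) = 539 / 117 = 4.61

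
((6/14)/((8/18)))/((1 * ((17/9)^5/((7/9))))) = 0.03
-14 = -14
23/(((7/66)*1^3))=1518/7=216.86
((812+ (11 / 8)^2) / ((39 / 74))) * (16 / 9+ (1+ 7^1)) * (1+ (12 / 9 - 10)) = -115765.70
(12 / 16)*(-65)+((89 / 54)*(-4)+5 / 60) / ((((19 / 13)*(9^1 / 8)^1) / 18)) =-12961 / 108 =-120.01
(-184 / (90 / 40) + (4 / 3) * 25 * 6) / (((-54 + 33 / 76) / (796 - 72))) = -58545536 / 36639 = -1597.90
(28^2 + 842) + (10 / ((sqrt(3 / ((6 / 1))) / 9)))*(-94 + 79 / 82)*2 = 1626 - 686610*sqrt(2) / 41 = -22057.25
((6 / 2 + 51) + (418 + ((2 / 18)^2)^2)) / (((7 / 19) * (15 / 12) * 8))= 8405581 / 65610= 128.11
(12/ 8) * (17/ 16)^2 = 1.69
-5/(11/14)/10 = -7/11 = -0.64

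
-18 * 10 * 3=-540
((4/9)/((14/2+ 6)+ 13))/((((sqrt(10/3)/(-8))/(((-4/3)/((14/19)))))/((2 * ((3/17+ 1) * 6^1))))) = 1.91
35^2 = 1225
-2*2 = -4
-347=-347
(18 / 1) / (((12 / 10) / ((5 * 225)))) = 16875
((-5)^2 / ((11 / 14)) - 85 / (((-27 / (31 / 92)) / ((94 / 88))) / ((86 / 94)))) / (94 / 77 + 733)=5027267 / 112346352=0.04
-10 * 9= -90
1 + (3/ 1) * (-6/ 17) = -1/ 17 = -0.06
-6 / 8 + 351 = 1401 / 4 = 350.25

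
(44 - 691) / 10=-647 / 10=-64.70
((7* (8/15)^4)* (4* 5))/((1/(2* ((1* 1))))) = 229376/10125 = 22.65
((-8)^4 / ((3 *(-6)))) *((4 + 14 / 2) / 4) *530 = -2984960 / 9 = -331662.22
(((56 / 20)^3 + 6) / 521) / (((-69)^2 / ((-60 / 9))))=-13976 / 186036075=-0.00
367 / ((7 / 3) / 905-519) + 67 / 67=412673 / 1409078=0.29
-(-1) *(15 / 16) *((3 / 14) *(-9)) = -1.81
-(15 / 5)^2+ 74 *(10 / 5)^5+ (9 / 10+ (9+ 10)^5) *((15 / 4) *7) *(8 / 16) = 520018723 / 16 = 32501170.19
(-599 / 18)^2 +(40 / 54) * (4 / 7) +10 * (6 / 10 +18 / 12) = 2560195 / 2268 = 1128.83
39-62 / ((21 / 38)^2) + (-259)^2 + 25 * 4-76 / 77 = 325094624 / 4851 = 67016.00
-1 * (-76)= 76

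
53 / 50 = 1.06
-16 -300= -316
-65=-65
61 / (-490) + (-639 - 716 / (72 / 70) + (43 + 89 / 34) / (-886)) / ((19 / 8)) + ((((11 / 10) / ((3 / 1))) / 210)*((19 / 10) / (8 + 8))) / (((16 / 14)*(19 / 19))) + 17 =-4404420136814351 / 8077087872000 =-545.30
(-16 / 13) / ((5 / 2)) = -32 / 65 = -0.49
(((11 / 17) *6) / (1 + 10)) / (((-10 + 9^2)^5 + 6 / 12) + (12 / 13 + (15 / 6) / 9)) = 351 / 1794306091261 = 0.00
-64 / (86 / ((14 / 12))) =-112 / 129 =-0.87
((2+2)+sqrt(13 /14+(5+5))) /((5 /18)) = 27 * sqrt(238) /35+72 /5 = 26.30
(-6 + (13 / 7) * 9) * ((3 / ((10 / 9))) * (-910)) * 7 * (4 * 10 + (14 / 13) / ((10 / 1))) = -7390845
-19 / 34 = -0.56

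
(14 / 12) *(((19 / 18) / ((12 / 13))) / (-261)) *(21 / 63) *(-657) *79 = 9971143 / 112752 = 88.43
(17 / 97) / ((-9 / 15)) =-85 / 291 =-0.29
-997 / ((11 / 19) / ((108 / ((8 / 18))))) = -418468.09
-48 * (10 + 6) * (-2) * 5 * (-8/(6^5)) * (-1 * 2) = 1280/81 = 15.80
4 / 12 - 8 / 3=-7 / 3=-2.33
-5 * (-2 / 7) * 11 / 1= 110 / 7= 15.71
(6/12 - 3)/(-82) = 0.03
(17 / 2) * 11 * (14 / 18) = 1309 / 18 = 72.72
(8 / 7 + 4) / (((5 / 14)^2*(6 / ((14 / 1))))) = 2352 / 25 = 94.08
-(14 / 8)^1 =-7 / 4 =-1.75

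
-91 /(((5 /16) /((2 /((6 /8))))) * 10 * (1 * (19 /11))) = -44.96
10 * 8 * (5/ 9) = 44.44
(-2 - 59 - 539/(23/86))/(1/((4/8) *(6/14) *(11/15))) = -525327/1610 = -326.29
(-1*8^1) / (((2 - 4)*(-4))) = -1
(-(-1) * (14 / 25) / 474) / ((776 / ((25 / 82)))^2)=175 / 959620447488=0.00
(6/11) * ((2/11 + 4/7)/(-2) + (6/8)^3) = 669/27104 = 0.02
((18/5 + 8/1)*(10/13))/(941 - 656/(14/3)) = 0.01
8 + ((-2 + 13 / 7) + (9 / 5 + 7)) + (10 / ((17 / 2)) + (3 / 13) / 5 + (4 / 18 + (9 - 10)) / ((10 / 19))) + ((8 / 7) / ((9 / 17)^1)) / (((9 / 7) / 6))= 11058787 / 417690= 26.48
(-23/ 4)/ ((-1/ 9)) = 207/ 4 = 51.75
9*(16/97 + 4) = 3636/97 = 37.48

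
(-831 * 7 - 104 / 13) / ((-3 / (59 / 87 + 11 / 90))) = 2433685 / 1566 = 1554.08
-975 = -975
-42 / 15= -14 / 5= -2.80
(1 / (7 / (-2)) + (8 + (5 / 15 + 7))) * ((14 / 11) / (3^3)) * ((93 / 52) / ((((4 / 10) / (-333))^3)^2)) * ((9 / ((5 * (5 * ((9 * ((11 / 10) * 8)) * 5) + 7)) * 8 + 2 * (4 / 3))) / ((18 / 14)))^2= 17392137388951191046875 / 5309789495296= 3275485290.77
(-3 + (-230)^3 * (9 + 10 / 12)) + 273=-358925690 / 3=-119641896.67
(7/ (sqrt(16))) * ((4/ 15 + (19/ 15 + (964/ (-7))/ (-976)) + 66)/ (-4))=-1733819/ 58560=-29.61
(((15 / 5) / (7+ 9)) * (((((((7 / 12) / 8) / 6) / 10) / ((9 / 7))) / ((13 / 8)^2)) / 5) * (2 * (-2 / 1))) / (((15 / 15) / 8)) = -0.00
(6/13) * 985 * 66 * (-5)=-1950300/13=-150023.08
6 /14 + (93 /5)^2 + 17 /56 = 346.69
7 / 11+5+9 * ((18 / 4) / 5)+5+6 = 24.74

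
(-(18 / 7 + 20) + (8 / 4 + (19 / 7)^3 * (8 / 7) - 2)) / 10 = 339 / 12005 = 0.03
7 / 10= 0.70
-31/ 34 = -0.91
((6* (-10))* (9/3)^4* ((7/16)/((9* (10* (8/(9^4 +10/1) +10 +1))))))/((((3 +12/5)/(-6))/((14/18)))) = 229985/123924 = 1.86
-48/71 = -0.68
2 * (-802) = -1604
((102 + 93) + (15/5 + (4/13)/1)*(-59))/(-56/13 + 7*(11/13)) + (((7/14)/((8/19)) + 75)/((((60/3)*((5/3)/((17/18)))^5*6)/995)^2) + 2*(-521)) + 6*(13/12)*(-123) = -69471924475883807315483/38093690880000000000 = -1823.71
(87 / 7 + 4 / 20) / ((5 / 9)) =22.73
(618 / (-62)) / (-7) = 309 / 217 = 1.42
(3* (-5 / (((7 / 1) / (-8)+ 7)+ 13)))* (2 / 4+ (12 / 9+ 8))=-1180 / 153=-7.71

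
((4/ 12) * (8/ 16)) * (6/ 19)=1/ 19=0.05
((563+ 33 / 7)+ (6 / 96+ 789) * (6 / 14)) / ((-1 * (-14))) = 101459 / 1568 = 64.71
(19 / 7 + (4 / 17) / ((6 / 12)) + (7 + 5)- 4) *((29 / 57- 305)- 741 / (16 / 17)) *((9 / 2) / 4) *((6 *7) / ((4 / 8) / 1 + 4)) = -1325309975 / 10336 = -128222.71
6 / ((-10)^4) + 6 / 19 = 30057 / 95000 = 0.32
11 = 11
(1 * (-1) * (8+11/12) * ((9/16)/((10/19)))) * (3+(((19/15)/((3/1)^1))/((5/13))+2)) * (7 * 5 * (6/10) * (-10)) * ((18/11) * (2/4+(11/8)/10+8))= 30356388027/176000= 172479.48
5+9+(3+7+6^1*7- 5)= 61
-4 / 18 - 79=-713 / 9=-79.22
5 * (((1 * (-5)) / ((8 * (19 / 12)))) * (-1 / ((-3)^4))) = 25 / 1026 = 0.02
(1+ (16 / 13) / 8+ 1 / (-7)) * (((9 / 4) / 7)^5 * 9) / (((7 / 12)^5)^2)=2956346863644672 / 432028097404813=6.84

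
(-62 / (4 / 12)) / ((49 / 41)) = -7626 / 49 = -155.63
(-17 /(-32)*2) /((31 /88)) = 187 /62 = 3.02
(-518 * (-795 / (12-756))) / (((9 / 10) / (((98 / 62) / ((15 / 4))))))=-259.23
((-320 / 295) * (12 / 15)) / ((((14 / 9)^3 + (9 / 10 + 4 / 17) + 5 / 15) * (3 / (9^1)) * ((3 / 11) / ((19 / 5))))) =-1326150144 / 191303665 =-6.93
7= 7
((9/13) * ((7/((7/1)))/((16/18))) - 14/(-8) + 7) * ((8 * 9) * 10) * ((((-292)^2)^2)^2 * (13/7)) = 4713884915861624218583040/7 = 673412130837374888369005.70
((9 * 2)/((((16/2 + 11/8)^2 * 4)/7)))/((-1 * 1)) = -224/625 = -0.36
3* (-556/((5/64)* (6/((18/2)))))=-32025.60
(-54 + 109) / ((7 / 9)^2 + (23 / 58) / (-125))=32298750 / 353387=91.40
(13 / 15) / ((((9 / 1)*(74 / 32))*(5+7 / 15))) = 104 / 13653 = 0.01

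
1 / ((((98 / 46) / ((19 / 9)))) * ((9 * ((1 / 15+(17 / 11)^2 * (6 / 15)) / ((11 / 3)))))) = 581647 / 1472499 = 0.40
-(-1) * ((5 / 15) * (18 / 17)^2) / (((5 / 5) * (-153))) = -0.00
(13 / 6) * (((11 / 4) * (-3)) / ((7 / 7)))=-143 / 8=-17.88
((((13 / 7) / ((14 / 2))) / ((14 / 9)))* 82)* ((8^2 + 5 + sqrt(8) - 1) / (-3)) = -330.19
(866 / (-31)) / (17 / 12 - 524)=10392 / 194401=0.05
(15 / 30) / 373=1 / 746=0.00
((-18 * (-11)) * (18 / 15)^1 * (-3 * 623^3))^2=742683320895020717664144 / 25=29707332835800828706565.76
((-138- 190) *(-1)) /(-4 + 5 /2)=-656 /3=-218.67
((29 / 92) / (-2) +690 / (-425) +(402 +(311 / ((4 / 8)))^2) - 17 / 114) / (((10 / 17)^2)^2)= 1696242740238283 / 524400000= 3234635.28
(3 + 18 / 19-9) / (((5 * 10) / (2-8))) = 288 / 475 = 0.61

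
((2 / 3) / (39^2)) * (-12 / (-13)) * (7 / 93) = 56 / 1838889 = 0.00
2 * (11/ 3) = 22/ 3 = 7.33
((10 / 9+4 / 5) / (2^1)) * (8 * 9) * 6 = 2064 / 5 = 412.80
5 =5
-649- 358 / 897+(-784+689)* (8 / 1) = -1264231 / 897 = -1409.40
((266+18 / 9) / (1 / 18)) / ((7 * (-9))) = -536 / 7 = -76.57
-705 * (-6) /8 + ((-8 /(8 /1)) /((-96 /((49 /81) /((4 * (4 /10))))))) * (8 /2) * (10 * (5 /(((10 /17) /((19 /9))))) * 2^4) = 1255295 /2187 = 573.98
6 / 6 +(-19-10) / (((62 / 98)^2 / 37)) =-2575312 / 961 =-2679.83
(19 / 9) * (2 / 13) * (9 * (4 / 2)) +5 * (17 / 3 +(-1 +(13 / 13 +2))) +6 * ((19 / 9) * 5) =107.51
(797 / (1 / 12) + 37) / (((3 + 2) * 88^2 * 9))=9601 / 348480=0.03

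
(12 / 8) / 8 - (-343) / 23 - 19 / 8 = 4683 / 368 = 12.73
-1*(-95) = 95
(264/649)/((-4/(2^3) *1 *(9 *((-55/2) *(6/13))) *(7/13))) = 2704/204435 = 0.01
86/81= 1.06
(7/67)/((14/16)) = 8/67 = 0.12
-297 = -297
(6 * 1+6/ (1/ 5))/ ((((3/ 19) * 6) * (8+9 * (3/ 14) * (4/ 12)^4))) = 1596/ 337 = 4.74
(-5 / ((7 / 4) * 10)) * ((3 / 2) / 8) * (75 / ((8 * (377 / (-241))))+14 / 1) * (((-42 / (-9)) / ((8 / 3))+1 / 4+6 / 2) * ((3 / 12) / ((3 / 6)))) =-362235 / 337792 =-1.07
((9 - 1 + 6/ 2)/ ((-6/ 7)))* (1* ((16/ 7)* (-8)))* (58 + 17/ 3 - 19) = 94336/ 9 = 10481.78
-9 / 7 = -1.29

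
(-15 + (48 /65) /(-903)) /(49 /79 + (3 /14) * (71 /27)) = -417344202 /32933485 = -12.67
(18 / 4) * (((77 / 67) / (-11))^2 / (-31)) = -441 / 278318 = -0.00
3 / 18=1 / 6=0.17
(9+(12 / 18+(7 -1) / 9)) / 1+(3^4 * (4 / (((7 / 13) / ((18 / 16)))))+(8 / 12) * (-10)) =28585 / 42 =680.60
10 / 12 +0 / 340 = 5 / 6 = 0.83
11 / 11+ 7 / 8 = 15 / 8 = 1.88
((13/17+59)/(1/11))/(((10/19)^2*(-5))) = -1008634/2125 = -474.65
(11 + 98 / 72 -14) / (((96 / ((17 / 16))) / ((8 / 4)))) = -0.04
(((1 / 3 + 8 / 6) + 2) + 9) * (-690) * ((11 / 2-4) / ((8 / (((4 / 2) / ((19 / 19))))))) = -6555 / 2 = -3277.50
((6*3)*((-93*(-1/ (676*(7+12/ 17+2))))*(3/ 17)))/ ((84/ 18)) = 2511/ 260260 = 0.01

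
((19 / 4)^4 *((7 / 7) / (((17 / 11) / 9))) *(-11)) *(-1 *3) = 97830.59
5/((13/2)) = 10/13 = 0.77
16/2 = 8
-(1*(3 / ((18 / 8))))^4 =-256 / 81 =-3.16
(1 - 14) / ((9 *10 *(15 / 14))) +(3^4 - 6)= 50534 / 675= 74.87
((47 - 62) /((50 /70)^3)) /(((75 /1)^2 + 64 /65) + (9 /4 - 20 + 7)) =-53508 /7299805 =-0.01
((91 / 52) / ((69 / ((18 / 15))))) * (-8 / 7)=-4 / 115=-0.03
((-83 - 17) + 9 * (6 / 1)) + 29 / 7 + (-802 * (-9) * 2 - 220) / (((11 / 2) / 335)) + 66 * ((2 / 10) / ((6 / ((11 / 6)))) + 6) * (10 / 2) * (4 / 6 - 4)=595407968 / 693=859174.56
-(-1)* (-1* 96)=-96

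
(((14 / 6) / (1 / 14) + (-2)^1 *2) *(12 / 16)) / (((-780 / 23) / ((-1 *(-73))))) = -72197 / 1560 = -46.28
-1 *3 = -3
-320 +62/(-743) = -237822/743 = -320.08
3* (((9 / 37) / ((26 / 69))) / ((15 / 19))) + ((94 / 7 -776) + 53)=-23808677 / 33670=-707.12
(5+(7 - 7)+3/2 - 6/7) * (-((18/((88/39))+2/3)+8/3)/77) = -117947/142296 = -0.83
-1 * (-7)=7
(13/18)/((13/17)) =17/18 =0.94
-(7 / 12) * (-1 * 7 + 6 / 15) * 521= 40117 / 20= 2005.85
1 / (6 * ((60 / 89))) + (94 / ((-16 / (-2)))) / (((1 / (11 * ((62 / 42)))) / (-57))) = -27405547 / 2520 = -10875.22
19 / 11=1.73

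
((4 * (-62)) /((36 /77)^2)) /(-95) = 183799 /15390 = 11.94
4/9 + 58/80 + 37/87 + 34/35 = 37507/14616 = 2.57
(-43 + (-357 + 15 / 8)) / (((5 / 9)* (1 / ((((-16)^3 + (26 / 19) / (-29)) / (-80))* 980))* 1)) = -317003878737 / 8816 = -35957790.24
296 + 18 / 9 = 298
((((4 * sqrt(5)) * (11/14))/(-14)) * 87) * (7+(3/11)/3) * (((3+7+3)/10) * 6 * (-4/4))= 264654 * sqrt(5)/245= 2415.45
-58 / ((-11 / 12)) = 696 / 11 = 63.27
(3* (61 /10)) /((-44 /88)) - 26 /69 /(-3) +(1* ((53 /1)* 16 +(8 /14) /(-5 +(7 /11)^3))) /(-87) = -5108029133 /110515230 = -46.22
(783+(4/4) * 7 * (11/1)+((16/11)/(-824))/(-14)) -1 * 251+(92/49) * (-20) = 31725140/55517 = 571.45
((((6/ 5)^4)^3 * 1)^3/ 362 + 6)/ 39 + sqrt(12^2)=417874742500583650557337251926/ 34240656532347202301025390625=12.20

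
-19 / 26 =-0.73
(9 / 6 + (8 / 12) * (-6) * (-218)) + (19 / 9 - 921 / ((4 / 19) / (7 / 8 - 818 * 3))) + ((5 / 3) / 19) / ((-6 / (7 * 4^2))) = 6525471001 / 608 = 10732682.57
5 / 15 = 1 / 3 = 0.33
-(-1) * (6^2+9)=45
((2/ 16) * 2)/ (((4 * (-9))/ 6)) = -1/ 24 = -0.04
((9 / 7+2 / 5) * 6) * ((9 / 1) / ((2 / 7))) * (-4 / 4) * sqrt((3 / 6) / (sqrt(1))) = -1593 * sqrt(2) / 10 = -225.28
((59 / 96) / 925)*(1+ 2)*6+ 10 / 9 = 149593 / 133200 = 1.12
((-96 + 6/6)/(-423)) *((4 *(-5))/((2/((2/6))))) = -0.75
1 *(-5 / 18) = -0.28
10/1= 10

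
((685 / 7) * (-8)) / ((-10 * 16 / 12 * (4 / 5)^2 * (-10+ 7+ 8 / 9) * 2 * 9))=-10275 / 4256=-2.41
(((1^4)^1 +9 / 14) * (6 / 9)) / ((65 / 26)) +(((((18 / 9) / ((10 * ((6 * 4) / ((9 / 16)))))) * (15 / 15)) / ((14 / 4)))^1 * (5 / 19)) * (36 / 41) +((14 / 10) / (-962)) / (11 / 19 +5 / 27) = 9813371 / 22481940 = 0.44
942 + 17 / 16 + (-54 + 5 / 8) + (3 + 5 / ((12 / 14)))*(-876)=-109573 / 16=-6848.31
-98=-98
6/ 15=0.40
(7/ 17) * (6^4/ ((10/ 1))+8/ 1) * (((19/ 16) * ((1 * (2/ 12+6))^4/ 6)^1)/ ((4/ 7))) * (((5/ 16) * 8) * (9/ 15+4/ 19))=304062006479/ 5287680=57503.86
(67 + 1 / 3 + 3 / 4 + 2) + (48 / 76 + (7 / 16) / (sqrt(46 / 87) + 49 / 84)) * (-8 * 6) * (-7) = -30991295 / 179436 + 7056 * sqrt(4002) / 787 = 394.47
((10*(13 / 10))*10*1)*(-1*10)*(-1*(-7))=-9100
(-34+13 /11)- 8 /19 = -6947 /209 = -33.24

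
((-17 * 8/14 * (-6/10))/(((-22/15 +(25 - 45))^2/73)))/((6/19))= 1061055/362894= 2.92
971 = 971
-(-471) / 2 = 471 / 2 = 235.50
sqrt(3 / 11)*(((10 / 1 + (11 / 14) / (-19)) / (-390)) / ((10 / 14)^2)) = -6181*sqrt(33) / 1358500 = -0.03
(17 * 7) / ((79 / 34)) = 4046 / 79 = 51.22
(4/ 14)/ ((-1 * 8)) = -1/ 28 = -0.04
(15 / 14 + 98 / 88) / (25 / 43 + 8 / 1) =28939 / 113652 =0.25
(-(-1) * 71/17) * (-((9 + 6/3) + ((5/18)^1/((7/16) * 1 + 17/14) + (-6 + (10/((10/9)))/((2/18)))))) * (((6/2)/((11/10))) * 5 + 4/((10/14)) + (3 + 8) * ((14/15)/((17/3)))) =-2672903488/352869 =-7574.78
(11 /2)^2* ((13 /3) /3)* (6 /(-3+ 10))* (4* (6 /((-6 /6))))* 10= -62920 /7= -8988.57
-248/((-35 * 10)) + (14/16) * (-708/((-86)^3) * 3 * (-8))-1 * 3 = -64415089/27827450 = -2.31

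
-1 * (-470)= 470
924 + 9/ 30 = 924.30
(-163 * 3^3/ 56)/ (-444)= 1467/ 8288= 0.18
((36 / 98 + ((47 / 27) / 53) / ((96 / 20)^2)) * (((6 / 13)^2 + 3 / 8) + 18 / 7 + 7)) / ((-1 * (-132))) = 1432060801267 / 50455307814912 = 0.03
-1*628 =-628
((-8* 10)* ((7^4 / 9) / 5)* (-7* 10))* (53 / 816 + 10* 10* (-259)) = -3552049700290 / 459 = -7738670371.00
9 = 9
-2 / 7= -0.29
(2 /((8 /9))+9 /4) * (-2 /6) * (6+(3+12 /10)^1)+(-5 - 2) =-223 /10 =-22.30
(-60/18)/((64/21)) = -35/32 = -1.09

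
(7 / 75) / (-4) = -7 / 300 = -0.02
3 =3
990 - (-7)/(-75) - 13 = 73268/75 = 976.91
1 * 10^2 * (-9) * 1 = -900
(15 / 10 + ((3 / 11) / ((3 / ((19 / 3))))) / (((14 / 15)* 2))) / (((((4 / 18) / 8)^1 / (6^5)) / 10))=389810880 / 77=5062478.96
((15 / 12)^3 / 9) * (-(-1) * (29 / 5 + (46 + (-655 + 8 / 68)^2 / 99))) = 871012075 / 915552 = 951.35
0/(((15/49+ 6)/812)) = 0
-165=-165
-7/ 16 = -0.44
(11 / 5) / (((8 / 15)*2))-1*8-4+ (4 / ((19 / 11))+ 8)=115 / 304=0.38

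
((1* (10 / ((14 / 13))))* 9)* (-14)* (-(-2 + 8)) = 7020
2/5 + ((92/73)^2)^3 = 3334443459298/756671131445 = 4.41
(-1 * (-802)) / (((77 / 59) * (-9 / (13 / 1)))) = -615134 / 693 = -887.64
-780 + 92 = -688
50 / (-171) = -50 / 171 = -0.29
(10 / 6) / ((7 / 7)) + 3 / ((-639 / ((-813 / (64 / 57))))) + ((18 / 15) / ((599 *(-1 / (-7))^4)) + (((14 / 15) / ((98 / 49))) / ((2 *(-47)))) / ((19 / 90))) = 359218331651 / 36459261120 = 9.85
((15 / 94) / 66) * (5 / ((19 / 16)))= 100 / 9823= 0.01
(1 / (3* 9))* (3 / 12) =1 / 108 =0.01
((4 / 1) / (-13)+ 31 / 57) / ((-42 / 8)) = -100 / 2223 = -0.04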